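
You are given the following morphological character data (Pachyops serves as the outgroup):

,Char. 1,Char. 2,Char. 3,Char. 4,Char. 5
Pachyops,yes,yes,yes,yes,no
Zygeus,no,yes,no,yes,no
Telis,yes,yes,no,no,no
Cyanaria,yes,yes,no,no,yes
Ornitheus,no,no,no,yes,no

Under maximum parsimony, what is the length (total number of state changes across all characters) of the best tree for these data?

Character polarity is set by the outgroup: the derived state is whichever differs from the outgroup's state, so for Char. 1, Char. 2, Char. 3, Char. 4 the derived state is 'no', and for the remaining characters it is 'yes'.
Only Ornitheus and Zygeus show the derived state 'no' for Char. 1, supporting them as a clade.
Char. 2 (derived state 'no') is unique to Ornitheus (autapomorphy; uninformative for grouping).
Char. 3 (derived state 'no') is shared by all ingroup taxa — unites the whole ingroup.
Char. 4 (derived state 'no') is shared by Cyanaria and Telis — a synapomorphy uniting that clade.
Char. 5 (derived state 'yes') is unique to Cyanaria (autapomorphy; uninformative for grouping).
Most parsimonious ingroup topology: ((Zygeus,Ornitheus),(Telis,Cyanaria)).
Changes per character on this tree: Char. 1: 1; Char. 2: 1; Char. 3: 1; Char. 4: 1; Char. 5: 1.
Total = 5.

5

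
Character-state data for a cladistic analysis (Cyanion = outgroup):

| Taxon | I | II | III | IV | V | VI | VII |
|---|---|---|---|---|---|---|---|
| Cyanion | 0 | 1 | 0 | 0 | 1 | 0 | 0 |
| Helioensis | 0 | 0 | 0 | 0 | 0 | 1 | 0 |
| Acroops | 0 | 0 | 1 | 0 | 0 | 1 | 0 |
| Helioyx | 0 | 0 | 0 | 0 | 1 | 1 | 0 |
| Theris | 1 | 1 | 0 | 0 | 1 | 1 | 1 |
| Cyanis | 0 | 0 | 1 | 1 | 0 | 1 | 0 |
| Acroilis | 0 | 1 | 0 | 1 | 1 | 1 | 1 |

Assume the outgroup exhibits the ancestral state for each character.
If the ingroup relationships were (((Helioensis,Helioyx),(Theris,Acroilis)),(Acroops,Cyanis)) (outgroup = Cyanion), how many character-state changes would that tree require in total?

Map each character onto (((Helioensis,Helioyx),(Theris,Acroilis)),(Acroops,Cyanis)) (rooted by Cyanion) and count the minimum state changes it requires (Fitch parsimony):
I: 1; II: 2; III: 1; IV: 2; V: 2; VI: 1; VII: 1.
Total tree length = 10.

10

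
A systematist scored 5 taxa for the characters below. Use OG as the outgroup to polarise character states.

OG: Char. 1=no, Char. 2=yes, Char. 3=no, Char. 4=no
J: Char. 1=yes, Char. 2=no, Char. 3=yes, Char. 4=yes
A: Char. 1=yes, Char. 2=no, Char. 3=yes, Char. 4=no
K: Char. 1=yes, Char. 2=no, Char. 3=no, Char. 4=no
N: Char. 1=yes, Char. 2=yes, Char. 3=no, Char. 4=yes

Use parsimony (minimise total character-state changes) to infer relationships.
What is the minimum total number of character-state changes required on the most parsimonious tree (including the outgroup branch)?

Character polarity is set by the outgroup: the derived state is whichever differs from the outgroup's state, so for Char. 2 the derived state is 'no', and for the remaining characters it is 'yes'.
All ingroup taxa share the derived state 'yes' for Char. 1; it defines the ingroup but does not resolve relationships within it.
Only A, J, and K show the derived state 'no' for Char. 2, supporting them as a clade.
Only A and J show the derived state 'yes' for Char. 3, supporting them as a clade.
Char. 4 groups J and N, which is incompatible with the clades supported by the remaining characters; treating it as convergent (homoplasy) costs fewer steps than any alternative tree.
Most parsimonious ingroup topology: (((J,A),K),N).
Changes per character on this tree: Char. 1: 1; Char. 2: 1; Char. 3: 1; Char. 4: 2.
Total = 5.

5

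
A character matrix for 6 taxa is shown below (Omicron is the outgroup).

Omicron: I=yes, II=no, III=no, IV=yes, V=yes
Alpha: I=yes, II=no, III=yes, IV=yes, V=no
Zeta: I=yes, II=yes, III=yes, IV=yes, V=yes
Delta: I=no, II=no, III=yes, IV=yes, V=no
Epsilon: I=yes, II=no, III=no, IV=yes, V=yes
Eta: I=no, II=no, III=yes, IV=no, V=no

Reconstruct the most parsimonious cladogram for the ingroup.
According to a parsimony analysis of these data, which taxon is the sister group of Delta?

Eta

Character polarity is set by the outgroup: the derived state is whichever differs from the outgroup's state, so for I, IV, V the derived state is 'no', and for the remaining characters it is 'yes'.
Only Delta and Eta show the derived state 'no' for I, supporting them as a clade.
II (derived state 'yes') is unique to Zeta (autapomorphy; uninformative for grouping).
III: derived state 'yes' in Alpha, Delta, Eta, and Zeta only — synapomorphy for {Alpha, Delta, Eta, Zeta}.
IV: derived state 'no' in Eta only — an autapomorphy, so it tells us nothing about relationships among taxa.
Only Alpha, Delta, and Eta show the derived state 'no' for V, supporting them as a clade.
Most parsimonious ingroup topology: (((Alpha,(Delta,Eta)),Zeta),Epsilon).
Delta and Eta form a cherry on this tree, so they are sister taxa.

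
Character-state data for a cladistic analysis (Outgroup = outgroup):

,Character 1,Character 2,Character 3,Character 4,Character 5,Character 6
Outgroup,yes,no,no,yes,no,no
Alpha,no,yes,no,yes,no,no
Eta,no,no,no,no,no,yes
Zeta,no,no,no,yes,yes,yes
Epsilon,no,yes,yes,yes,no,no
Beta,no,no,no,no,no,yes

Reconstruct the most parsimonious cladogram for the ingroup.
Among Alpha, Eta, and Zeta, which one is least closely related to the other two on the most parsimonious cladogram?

Alpha

Character polarity is set by the outgroup: the derived state is whichever differs from the outgroup's state, so for Character 1, Character 4 the derived state is 'no', and for the remaining characters it is 'yes'.
Character 1 (derived state 'no') is shared by all ingroup taxa — unites the whole ingroup.
Character 2 (derived state 'yes') is shared by Alpha and Epsilon — a synapomorphy uniting that clade.
Character 3: derived state 'yes' in Epsilon only — an autapomorphy, so it tells us nothing about relationships among taxa.
Character 4: derived state 'no' in Beta and Eta only — synapomorphy for {Beta, Eta}.
Character 5: derived state 'yes' in Zeta only — an autapomorphy, so it tells us nothing about relationships among taxa.
Character 6 (derived state 'yes') is shared by Beta, Eta, and Zeta — a synapomorphy uniting that clade.
Most parsimonious ingroup topology: ((Alpha,Epsilon),((Eta,Beta),Zeta)).
Zeta and Eta share a more recent common ancestor with each other than either does with Alpha, so Alpha is the least closely related of the three.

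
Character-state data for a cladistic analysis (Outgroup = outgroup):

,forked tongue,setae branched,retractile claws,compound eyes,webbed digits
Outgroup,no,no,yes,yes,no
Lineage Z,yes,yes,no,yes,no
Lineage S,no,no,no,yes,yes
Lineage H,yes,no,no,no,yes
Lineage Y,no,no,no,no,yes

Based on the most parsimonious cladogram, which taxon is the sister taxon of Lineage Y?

Lineage H

Character polarity is set by the outgroup: the derived state is whichever differs from the outgroup's state, so for retractile claws, compound eyes the derived state is 'no', and for the remaining characters it is 'yes'.
forked tongue groups Lineage H and Lineage Z, which is incompatible with the clades supported by the remaining characters; treating it as convergent (homoplasy) costs fewer steps than any alternative tree.
setae branched: derived state 'yes' in Lineage Z only — an autapomorphy, so it tells us nothing about relationships among taxa.
retractile claws (derived state 'no') is shared by all ingroup taxa — unites the whole ingroup.
Only Lineage H and Lineage Y show the derived state 'no' for compound eyes, supporting them as a clade.
webbed digits: derived state 'yes' in Lineage H, Lineage S, and Lineage Y only — synapomorphy for {Lineage H, Lineage S, Lineage Y}.
Most parsimonious ingroup topology: (Lineage Z,(Lineage S,(Lineage H,Lineage Y))).
Lineage Y and Lineage H form a cherry on this tree, so they are sister taxa.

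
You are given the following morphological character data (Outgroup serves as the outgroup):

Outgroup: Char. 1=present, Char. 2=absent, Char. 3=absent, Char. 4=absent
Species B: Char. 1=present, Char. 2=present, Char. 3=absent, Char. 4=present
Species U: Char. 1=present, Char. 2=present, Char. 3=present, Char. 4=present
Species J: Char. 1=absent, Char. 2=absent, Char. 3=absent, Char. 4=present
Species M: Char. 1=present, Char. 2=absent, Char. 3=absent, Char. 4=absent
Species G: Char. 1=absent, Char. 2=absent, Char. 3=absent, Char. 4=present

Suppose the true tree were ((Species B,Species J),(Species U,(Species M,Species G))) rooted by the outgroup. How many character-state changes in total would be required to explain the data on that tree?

Map each character onto ((Species B,Species J),(Species U,(Species M,Species G))) (rooted by Outgroup) and count the minimum state changes it requires (Fitch parsimony):
Char. 1: 2; Char. 2: 2; Char. 3: 1; Char. 4: 2.
Total tree length = 7.

7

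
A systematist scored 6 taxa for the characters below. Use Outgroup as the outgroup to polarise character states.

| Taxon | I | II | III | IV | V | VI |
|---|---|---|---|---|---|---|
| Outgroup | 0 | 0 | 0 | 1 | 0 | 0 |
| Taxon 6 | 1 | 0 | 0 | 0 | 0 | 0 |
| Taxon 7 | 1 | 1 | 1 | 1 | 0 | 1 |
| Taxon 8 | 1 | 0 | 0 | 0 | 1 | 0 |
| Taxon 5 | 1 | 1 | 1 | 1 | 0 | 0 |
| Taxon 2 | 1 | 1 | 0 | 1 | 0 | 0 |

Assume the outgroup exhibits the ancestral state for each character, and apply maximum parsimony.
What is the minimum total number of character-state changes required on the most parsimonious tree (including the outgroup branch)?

6

Character polarity is set by the outgroup: the derived state is whichever differs from the outgroup's state, so for IV the derived state is '0', and for the remaining characters it is '1'.
I (derived state '1') is shared by all ingroup taxa — unites the whole ingroup.
Only Taxon 2, Taxon 5, and Taxon 7 show the derived state '1' for II, supporting them as a clade.
III: derived state '1' in Taxon 5 and Taxon 7 only — synapomorphy for {Taxon 5, Taxon 7}.
IV: derived state '0' in Taxon 6 and Taxon 8 only — synapomorphy for {Taxon 6, Taxon 8}.
V: derived state '1' in Taxon 8 only — an autapomorphy, so it tells us nothing about relationships among taxa.
VI: derived state '1' in Taxon 7 only — an autapomorphy, so it tells us nothing about relationships among taxa.
Most parsimonious ingroup topology: ((Taxon 6,Taxon 8),((Taxon 7,Taxon 5),Taxon 2)).
Changes per character on this tree: I: 1; II: 1; III: 1; IV: 1; V: 1; VI: 1.
Total = 6.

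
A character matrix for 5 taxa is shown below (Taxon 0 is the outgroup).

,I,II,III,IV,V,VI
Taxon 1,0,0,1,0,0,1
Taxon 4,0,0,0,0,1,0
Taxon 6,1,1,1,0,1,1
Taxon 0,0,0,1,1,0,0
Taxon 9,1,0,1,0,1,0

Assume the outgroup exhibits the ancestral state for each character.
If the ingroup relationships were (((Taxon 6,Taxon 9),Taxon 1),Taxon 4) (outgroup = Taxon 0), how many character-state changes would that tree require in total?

8

Map each character onto (((Taxon 6,Taxon 9),Taxon 1),Taxon 4) (rooted by Taxon 0) and count the minimum state changes it requires (Fitch parsimony):
I: 1; II: 1; III: 1; IV: 1; V: 2; VI: 2.
Total tree length = 8.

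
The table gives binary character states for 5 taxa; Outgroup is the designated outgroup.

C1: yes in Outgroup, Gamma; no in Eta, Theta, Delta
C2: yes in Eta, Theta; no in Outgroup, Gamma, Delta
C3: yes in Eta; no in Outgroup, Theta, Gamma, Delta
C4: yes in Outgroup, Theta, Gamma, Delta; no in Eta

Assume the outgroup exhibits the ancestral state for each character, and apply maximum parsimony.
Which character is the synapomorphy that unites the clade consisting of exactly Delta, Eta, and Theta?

Character polarity is set by the outgroup: the derived state is whichever differs from the outgroup's state, so for C1, C4 the derived state is 'no', and for the remaining characters it is 'yes'.
Only Delta, Eta, and Theta show the derived state 'no' for C1, supporting them as a clade.
C2: derived state 'yes' in Eta and Theta only — synapomorphy for {Eta, Theta}.
C3 (derived state 'yes') is unique to Eta (autapomorphy; uninformative for grouping).
C4 (derived state 'no') is unique to Eta (autapomorphy; uninformative for grouping).
Most parsimonious ingroup topology: (((Eta,Theta),Delta),Gamma).
The clade {Delta, Eta, Theta} is supported by C1: its derived state 'no' occurs in exactly those taxa and in no other taxon (including the outgroup).

C1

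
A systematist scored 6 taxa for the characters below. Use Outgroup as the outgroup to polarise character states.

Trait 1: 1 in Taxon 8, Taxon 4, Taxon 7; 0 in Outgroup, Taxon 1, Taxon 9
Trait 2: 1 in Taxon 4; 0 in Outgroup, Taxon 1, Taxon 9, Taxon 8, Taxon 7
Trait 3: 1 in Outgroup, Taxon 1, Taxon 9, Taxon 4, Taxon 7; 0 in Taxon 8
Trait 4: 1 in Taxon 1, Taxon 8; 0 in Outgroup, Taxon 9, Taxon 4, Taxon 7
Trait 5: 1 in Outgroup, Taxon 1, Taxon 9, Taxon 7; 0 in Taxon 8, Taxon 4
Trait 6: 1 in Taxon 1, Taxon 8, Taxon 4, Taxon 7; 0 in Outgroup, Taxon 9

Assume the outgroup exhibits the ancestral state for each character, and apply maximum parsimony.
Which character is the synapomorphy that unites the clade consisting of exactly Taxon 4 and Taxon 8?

Character polarity is set by the outgroup: the derived state is whichever differs from the outgroup's state, so for Trait 3, Trait 5 the derived state is '0', and for the remaining characters it is '1'.
Trait 1 (derived state '1') is shared by Taxon 4, Taxon 7, and Taxon 8 — a synapomorphy uniting that clade.
Trait 2: derived state '1' in Taxon 4 only — an autapomorphy, so it tells us nothing about relationships among taxa.
Trait 3: derived state '0' in Taxon 8 only — an autapomorphy, so it tells us nothing about relationships among taxa.
Trait 4 groups Taxon 1 and Taxon 8, which is incompatible with the clades supported by the remaining characters; treating it as convergent (homoplasy) costs fewer steps than any alternative tree.
Trait 5 (derived state '0') is shared by Taxon 4 and Taxon 8 — a synapomorphy uniting that clade.
Only Taxon 1, Taxon 4, Taxon 7, and Taxon 8 show the derived state '1' for Trait 6, supporting them as a clade.
Most parsimonious ingroup topology: ((Taxon 1,((Taxon 8,Taxon 4),Taxon 7)),Taxon 9).
The clade {Taxon 4, Taxon 8} is supported by Trait 5: its derived state '0' occurs in exactly those taxa and in no other taxon (including the outgroup).

Trait 5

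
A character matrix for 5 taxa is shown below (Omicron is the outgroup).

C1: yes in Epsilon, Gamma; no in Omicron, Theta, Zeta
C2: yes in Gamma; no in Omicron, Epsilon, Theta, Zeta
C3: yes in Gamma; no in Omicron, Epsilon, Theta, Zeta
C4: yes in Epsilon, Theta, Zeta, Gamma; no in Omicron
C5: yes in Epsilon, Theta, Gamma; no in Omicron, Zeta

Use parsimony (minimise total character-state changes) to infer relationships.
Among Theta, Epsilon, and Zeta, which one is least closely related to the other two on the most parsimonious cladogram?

The outgroup has state 'no' for every character, so 'yes' is the derived state throughout.
C1 (derived state 'yes') is shared by Epsilon and Gamma — a synapomorphy uniting that clade.
C2: derived state 'yes' in Gamma only — an autapomorphy, so it tells us nothing about relationships among taxa.
C3 (derived state 'yes') is unique to Gamma (autapomorphy; uninformative for grouping).
C4 (derived state 'yes') is shared by all ingroup taxa — unites the whole ingroup.
C5: derived state 'yes' in Epsilon, Gamma, and Theta only — synapomorphy for {Epsilon, Gamma, Theta}.
Most parsimonious ingroup topology: (((Epsilon,Gamma),Theta),Zeta).
Theta and Epsilon share a more recent common ancestor with each other than either does with Zeta, so Zeta is the least closely related of the three.

Zeta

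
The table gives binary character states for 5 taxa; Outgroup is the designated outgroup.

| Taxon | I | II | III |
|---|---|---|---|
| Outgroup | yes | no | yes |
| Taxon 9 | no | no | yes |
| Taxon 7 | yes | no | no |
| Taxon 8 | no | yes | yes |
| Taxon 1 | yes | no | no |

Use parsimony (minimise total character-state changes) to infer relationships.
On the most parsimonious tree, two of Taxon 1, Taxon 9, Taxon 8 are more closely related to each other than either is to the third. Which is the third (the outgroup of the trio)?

Taxon 1

Character polarity is set by the outgroup: the derived state is whichever differs from the outgroup's state, so for I, III the derived state is 'no', and for the remaining characters it is 'yes'.
Only Taxon 8 and Taxon 9 show the derived state 'no' for I, supporting them as a clade.
II: derived state 'yes' in Taxon 8 only — an autapomorphy, so it tells us nothing about relationships among taxa.
Only Taxon 1 and Taxon 7 show the derived state 'no' for III, supporting them as a clade.
Most parsimonious ingroup topology: ((Taxon 7,Taxon 1),(Taxon 9,Taxon 8)).
Taxon 8 and Taxon 9 share a more recent common ancestor with each other than either does with Taxon 1, so Taxon 1 is the least closely related of the three.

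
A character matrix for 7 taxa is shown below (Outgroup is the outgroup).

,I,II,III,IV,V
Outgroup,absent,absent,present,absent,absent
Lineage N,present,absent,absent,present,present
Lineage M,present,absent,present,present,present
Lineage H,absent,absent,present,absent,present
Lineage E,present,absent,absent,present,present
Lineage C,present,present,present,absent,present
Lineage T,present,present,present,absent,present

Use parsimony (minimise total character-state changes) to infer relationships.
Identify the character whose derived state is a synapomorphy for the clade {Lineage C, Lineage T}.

II

Character polarity is set by the outgroup: the derived state is whichever differs from the outgroup's state, so for III the derived state is 'absent', and for the remaining characters it is 'present'.
I: derived state 'present' in Lineage C, Lineage E, Lineage M, Lineage N, and Lineage T only — synapomorphy for {Lineage C, Lineage E, Lineage M, Lineage N, Lineage T}.
II: derived state 'present' in Lineage C and Lineage T only — synapomorphy for {Lineage C, Lineage T}.
III (derived state 'absent') is shared by Lineage E and Lineage N — a synapomorphy uniting that clade.
IV: derived state 'present' in Lineage E, Lineage M, and Lineage N only — synapomorphy for {Lineage E, Lineage M, Lineage N}.
V (derived state 'present') is shared by all ingroup taxa — unites the whole ingroup.
Most parsimonious ingroup topology: ((((Lineage N,Lineage E),Lineage M),(Lineage C,Lineage T)),Lineage H).
The clade {Lineage C, Lineage T} is supported by II: its derived state 'present' occurs in exactly those taxa and in no other taxon (including the outgroup).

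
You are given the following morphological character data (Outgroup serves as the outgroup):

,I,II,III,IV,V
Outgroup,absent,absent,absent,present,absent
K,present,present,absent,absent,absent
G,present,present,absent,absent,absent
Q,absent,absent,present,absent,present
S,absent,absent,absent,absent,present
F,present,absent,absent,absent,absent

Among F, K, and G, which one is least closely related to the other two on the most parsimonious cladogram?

Character polarity is set by the outgroup: the derived state is whichever differs from the outgroup's state, so for IV the derived state is 'absent', and for the remaining characters it is 'present'.
I (derived state 'present') is shared by F, G, and K — a synapomorphy uniting that clade.
II (derived state 'present') is shared by G and K — a synapomorphy uniting that clade.
III (derived state 'present') is unique to Q (autapomorphy; uninformative for grouping).
All ingroup taxa share the derived state 'absent' for IV; it defines the ingroup but does not resolve relationships within it.
Only Q and S show the derived state 'present' for V, supporting them as a clade.
Most parsimonious ingroup topology: (((K,G),F),(Q,S)).
G and K share a more recent common ancestor with each other than either does with F, so F is the least closely related of the three.

F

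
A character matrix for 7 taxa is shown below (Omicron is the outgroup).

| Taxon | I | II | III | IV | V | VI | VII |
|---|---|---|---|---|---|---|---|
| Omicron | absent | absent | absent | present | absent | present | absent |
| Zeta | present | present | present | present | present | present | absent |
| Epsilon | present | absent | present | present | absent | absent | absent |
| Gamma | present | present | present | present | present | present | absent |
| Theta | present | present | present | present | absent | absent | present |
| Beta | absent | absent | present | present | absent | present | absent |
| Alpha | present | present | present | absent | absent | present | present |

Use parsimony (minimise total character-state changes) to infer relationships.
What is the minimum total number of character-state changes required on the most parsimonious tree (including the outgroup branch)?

8

Character polarity is set by the outgroup: the derived state is whichever differs from the outgroup's state, so for IV, VI the derived state is 'absent', and for the remaining characters it is 'present'.
Only Alpha, Epsilon, Gamma, Theta, and Zeta show the derived state 'present' for I, supporting them as a clade.
II (derived state 'present') is shared by Alpha, Gamma, Theta, and Zeta — a synapomorphy uniting that clade.
All ingroup taxa share the derived state 'present' for III; it defines the ingroup but does not resolve relationships within it.
IV: derived state 'absent' in Alpha only — an autapomorphy, so it tells us nothing about relationships among taxa.
V (derived state 'present') is shared by Gamma and Zeta — a synapomorphy uniting that clade.
VI (state 'absent') occurs in Epsilon and Theta but conflicts with the nesting implied by the other characters — most parsimoniously interpreted as homoplasy.
VII: derived state 'present' in Alpha and Theta only — synapomorphy for {Alpha, Theta}.
Most parsimonious ingroup topology: ((((Zeta,Gamma),(Theta,Alpha)),Epsilon),Beta).
Changes per character on this tree: I: 1; II: 1; III: 1; IV: 1; V: 1; VI: 2; VII: 1.
Total = 8.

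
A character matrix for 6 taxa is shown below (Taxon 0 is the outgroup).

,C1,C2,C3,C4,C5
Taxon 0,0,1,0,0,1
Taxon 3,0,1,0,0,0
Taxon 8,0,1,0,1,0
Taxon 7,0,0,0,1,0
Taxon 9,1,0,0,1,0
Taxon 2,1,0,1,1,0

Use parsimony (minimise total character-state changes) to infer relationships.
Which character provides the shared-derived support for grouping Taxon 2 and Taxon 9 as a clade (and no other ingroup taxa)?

Character polarity is set by the outgroup: the derived state is whichever differs from the outgroup's state, so for C2, C5 the derived state is '0', and for the remaining characters it is '1'.
Only Taxon 2 and Taxon 9 show the derived state '1' for C1, supporting them as a clade.
C2: derived state '0' in Taxon 2, Taxon 7, and Taxon 9 only — synapomorphy for {Taxon 2, Taxon 7, Taxon 9}.
C3 (derived state '1') is unique to Taxon 2 (autapomorphy; uninformative for grouping).
C4: derived state '1' in Taxon 2, Taxon 7, Taxon 8, and Taxon 9 only — synapomorphy for {Taxon 2, Taxon 7, Taxon 8, Taxon 9}.
All ingroup taxa share the derived state '0' for C5; it defines the ingroup but does not resolve relationships within it.
Most parsimonious ingroup topology: (Taxon 3,(Taxon 8,(Taxon 7,(Taxon 9,Taxon 2)))).
The clade {Taxon 2, Taxon 9} is supported by C1: its derived state '1' occurs in exactly those taxa and in no other taxon (including the outgroup).

C1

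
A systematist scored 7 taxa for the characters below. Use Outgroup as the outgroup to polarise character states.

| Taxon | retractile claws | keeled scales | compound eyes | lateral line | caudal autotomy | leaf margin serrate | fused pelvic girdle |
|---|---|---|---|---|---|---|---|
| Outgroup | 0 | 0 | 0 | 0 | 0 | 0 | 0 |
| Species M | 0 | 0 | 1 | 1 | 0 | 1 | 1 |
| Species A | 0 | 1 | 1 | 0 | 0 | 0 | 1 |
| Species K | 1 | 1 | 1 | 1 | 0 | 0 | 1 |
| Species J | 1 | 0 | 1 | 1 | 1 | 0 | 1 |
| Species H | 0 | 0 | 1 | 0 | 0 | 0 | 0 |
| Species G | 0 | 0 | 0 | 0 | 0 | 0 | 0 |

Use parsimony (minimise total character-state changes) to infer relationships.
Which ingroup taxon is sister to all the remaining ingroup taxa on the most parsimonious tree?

The outgroup has state '0' for every character, so '1' is the derived state throughout.
Only Species J and Species K show the derived state '1' for retractile claws, supporting them as a clade.
keeled scales (state '1') occurs in Species A and Species K but conflicts with the nesting implied by the other characters — most parsimoniously interpreted as homoplasy.
compound eyes: derived state '1' in Species A, Species H, Species J, Species K, and Species M only — synapomorphy for {Species A, Species H, Species J, Species K, Species M}.
lateral line (derived state '1') is shared by Species J, Species K, and Species M — a synapomorphy uniting that clade.
caudal autotomy: derived state '1' in Species J only — an autapomorphy, so it tells us nothing about relationships among taxa.
leaf margin serrate: derived state '1' in Species M only — an autapomorphy, so it tells us nothing about relationships among taxa.
Only Species A, Species J, Species K, and Species M show the derived state '1' for fused pelvic girdle, supporting them as a clade.
Most parsimonious ingroup topology: ((((Species M,(Species K,Species J)),Species A),Species H),Species G).
Species G is sister to the clade containing all other ingroup taxa, so it is the earliest-diverging (most basal) ingroup lineage.

Species G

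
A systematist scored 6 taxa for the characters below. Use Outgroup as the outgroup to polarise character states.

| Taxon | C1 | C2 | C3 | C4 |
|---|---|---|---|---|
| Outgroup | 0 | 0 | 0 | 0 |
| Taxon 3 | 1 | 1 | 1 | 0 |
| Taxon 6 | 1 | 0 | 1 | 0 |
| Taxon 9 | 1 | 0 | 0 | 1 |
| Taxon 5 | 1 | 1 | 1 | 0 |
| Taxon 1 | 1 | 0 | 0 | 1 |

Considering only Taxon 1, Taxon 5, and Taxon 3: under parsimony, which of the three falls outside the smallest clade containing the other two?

Taxon 1

The outgroup has state '0' for every character, so '1' is the derived state throughout.
C1 (derived state '1') is shared by all ingroup taxa — unites the whole ingroup.
Only Taxon 3 and Taxon 5 show the derived state '1' for C2, supporting them as a clade.
Only Taxon 3, Taxon 5, and Taxon 6 show the derived state '1' for C3, supporting them as a clade.
C4: derived state '1' in Taxon 1 and Taxon 9 only — synapomorphy for {Taxon 1, Taxon 9}.
Most parsimonious ingroup topology: (((Taxon 3,Taxon 5),Taxon 6),(Taxon 9,Taxon 1)).
Taxon 3 and Taxon 5 share a more recent common ancestor with each other than either does with Taxon 1, so Taxon 1 is the least closely related of the three.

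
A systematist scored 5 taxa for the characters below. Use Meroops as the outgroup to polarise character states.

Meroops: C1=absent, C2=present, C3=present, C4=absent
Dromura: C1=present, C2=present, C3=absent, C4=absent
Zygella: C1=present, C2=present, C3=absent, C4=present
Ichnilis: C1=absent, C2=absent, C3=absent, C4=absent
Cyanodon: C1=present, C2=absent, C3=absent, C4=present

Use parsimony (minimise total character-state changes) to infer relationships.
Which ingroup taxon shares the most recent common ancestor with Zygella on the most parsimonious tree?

Character polarity is set by the outgroup: the derived state is whichever differs from the outgroup's state, so for C2, C3 the derived state is 'absent', and for the remaining characters it is 'present'.
C1: derived state 'present' in Cyanodon, Dromura, and Zygella only — synapomorphy for {Cyanodon, Dromura, Zygella}.
C2 (state 'absent') occurs in Cyanodon and Ichnilis but conflicts with the nesting implied by the other characters — most parsimoniously interpreted as homoplasy.
C3 (derived state 'absent') is shared by all ingroup taxa — unites the whole ingroup.
C4: derived state 'present' in Cyanodon and Zygella only — synapomorphy for {Cyanodon, Zygella}.
Most parsimonious ingroup topology: ((Dromura,(Zygella,Cyanodon)),Ichnilis).
Zygella and Cyanodon form a cherry on this tree, so they are sister taxa.

Cyanodon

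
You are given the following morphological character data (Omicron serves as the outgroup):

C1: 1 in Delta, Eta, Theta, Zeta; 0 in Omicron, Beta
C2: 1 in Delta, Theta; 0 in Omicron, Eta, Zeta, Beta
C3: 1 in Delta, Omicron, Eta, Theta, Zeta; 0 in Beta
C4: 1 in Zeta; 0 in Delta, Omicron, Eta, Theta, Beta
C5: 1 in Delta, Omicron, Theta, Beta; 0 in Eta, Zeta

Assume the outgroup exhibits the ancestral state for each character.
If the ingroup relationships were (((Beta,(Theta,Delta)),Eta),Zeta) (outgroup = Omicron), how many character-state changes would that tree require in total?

7

Map each character onto (((Beta,(Theta,Delta)),Eta),Zeta) (rooted by Omicron) and count the minimum state changes it requires (Fitch parsimony):
C1: 2; C2: 1; C3: 1; C4: 1; C5: 2.
Total tree length = 7.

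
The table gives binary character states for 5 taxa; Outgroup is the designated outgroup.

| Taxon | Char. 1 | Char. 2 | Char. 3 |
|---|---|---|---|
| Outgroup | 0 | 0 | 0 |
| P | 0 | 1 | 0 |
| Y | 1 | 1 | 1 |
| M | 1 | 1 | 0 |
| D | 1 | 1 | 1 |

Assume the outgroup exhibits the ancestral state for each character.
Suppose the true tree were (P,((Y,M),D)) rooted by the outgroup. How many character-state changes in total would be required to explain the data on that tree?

Map each character onto (P,((Y,M),D)) (rooted by Outgroup) and count the minimum state changes it requires (Fitch parsimony):
Char. 1: 1; Char. 2: 1; Char. 3: 2.
Total tree length = 4.

4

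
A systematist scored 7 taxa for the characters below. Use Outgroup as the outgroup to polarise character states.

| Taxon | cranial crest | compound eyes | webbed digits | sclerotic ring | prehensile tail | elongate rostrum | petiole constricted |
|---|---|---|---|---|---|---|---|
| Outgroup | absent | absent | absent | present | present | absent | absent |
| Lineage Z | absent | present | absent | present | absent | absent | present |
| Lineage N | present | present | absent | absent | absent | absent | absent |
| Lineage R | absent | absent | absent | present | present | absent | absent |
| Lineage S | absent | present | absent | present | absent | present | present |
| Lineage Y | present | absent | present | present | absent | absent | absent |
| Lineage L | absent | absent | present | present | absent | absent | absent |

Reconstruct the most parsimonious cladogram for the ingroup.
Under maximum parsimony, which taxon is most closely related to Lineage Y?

Lineage L

Character polarity is set by the outgroup: the derived state is whichever differs from the outgroup's state, so for sclerotic ring, prehensile tail the derived state is 'absent', and for the remaining characters it is 'present'.
cranial crest groups Lineage N and Lineage Y, which is incompatible with the clades supported by the remaining characters; treating it as convergent (homoplasy) costs fewer steps than any alternative tree.
compound eyes: derived state 'present' in Lineage N, Lineage S, and Lineage Z only — synapomorphy for {Lineage N, Lineage S, Lineage Z}.
webbed digits (derived state 'present') is shared by Lineage L and Lineage Y — a synapomorphy uniting that clade.
sclerotic ring (derived state 'absent') is unique to Lineage N (autapomorphy; uninformative for grouping).
prehensile tail (derived state 'absent') is shared by Lineage L, Lineage N, Lineage S, Lineage Y, and Lineage Z — a synapomorphy uniting that clade.
elongate rostrum: derived state 'present' in Lineage S only — an autapomorphy, so it tells us nothing about relationships among taxa.
petiole constricted (derived state 'present') is shared by Lineage S and Lineage Z — a synapomorphy uniting that clade.
Most parsimonious ingroup topology: ((((Lineage Z,Lineage S),Lineage N),(Lineage Y,Lineage L)),Lineage R).
Lineage Y and Lineage L form a cherry on this tree, so they are sister taxa.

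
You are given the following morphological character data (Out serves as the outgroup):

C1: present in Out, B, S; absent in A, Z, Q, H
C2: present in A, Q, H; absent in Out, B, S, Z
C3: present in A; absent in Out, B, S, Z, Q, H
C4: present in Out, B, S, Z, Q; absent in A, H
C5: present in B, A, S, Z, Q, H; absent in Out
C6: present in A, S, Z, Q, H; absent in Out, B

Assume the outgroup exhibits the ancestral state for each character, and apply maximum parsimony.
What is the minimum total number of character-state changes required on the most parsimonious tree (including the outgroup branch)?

6

Character polarity is set by the outgroup: the derived state is whichever differs from the outgroup's state, so for C1, C4 the derived state is 'absent', and for the remaining characters it is 'present'.
Only A, H, Q, and Z show the derived state 'absent' for C1, supporting them as a clade.
C2 (derived state 'present') is shared by A, H, and Q — a synapomorphy uniting that clade.
C3: derived state 'present' in A only — an autapomorphy, so it tells us nothing about relationships among taxa.
Only A and H show the derived state 'absent' for C4, supporting them as a clade.
All ingroup taxa share the derived state 'present' for C5; it defines the ingroup but does not resolve relationships within it.
C6 (derived state 'present') is shared by A, H, Q, S, and Z — a synapomorphy uniting that clade.
Most parsimonious ingroup topology: (B,((((A,H),Q),Z),S)).
Changes per character on this tree: C1: 1; C2: 1; C3: 1; C4: 1; C5: 1; C6: 1.
Total = 6.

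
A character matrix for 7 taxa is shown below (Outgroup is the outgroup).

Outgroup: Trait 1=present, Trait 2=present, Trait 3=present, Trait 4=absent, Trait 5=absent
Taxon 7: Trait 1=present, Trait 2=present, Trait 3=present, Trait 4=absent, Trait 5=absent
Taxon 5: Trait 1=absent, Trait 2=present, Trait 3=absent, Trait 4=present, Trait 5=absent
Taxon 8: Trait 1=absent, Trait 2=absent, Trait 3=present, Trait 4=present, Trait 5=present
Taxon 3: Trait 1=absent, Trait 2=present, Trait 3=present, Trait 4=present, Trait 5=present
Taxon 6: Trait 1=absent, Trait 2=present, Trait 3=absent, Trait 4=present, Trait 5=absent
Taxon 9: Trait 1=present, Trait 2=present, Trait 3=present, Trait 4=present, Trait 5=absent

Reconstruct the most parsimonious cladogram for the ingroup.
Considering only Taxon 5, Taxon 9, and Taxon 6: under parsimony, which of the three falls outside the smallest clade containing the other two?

Character polarity is set by the outgroup: the derived state is whichever differs from the outgroup's state, so for Trait 1, Trait 2, Trait 3 the derived state is 'absent', and for the remaining characters it is 'present'.
Only Taxon 3, Taxon 5, Taxon 6, and Taxon 8 show the derived state 'absent' for Trait 1, supporting them as a clade.
Trait 2 (derived state 'absent') is unique to Taxon 8 (autapomorphy; uninformative for grouping).
Trait 3: derived state 'absent' in Taxon 5 and Taxon 6 only — synapomorphy for {Taxon 5, Taxon 6}.
Only Taxon 3, Taxon 5, Taxon 6, Taxon 8, and Taxon 9 show the derived state 'present' for Trait 4, supporting them as a clade.
Trait 5: derived state 'present' in Taxon 3 and Taxon 8 only — synapomorphy for {Taxon 3, Taxon 8}.
Most parsimonious ingroup topology: (Taxon 7,(((Taxon 5,Taxon 6),(Taxon 8,Taxon 3)),Taxon 9)).
Taxon 6 and Taxon 5 share a more recent common ancestor with each other than either does with Taxon 9, so Taxon 9 is the least closely related of the three.

Taxon 9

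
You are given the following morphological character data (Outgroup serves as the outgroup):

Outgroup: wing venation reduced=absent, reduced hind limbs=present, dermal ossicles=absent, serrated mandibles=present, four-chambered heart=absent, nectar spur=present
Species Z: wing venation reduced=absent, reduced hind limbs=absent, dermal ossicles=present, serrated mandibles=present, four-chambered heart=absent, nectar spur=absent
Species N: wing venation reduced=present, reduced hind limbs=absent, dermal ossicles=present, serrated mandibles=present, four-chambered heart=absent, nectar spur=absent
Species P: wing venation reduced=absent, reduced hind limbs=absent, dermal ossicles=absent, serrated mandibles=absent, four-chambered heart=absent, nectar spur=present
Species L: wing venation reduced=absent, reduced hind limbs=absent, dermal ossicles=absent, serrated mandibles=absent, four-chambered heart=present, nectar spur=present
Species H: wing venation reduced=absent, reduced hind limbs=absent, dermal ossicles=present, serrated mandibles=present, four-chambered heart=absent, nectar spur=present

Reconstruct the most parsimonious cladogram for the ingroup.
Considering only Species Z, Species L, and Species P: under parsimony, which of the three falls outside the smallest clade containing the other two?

Species Z

Character polarity is set by the outgroup: the derived state is whichever differs from the outgroup's state, so for reduced hind limbs, serrated mandibles, nectar spur the derived state is 'absent', and for the remaining characters it is 'present'.
wing venation reduced: derived state 'present' in Species N only — an autapomorphy, so it tells us nothing about relationships among taxa.
All ingroup taxa share the derived state 'absent' for reduced hind limbs; it defines the ingroup but does not resolve relationships within it.
dermal ossicles (derived state 'present') is shared by Species H, Species N, and Species Z — a synapomorphy uniting that clade.
serrated mandibles: derived state 'absent' in Species L and Species P only — synapomorphy for {Species L, Species P}.
four-chambered heart (derived state 'present') is unique to Species L (autapomorphy; uninformative for grouping).
nectar spur (derived state 'absent') is shared by Species N and Species Z — a synapomorphy uniting that clade.
Most parsimonious ingroup topology: (((Species Z,Species N),Species H),(Species P,Species L)).
Species L and Species P share a more recent common ancestor with each other than either does with Species Z, so Species Z is the least closely related of the three.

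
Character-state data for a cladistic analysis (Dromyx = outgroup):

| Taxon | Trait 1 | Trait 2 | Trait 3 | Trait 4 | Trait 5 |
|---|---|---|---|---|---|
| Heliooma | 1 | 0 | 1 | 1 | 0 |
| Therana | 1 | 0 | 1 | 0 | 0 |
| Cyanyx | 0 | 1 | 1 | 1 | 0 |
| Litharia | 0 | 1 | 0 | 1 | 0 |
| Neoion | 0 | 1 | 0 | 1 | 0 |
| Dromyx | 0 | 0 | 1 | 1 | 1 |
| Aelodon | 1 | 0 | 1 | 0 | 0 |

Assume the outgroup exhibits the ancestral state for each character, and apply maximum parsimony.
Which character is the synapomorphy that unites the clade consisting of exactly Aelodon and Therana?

Trait 4

Character polarity is set by the outgroup: the derived state is whichever differs from the outgroup's state, so for Trait 3, Trait 4, Trait 5 the derived state is '0', and for the remaining characters it is '1'.
Trait 1: derived state '1' in Aelodon, Heliooma, and Therana only — synapomorphy for {Aelodon, Heliooma, Therana}.
Only Cyanyx, Litharia, and Neoion show the derived state '1' for Trait 2, supporting them as a clade.
Only Litharia and Neoion show the derived state '0' for Trait 3, supporting them as a clade.
Only Aelodon and Therana show the derived state '0' for Trait 4, supporting them as a clade.
Trait 5 (derived state '0') is shared by all ingroup taxa — unites the whole ingroup.
Most parsimonious ingroup topology: (((Neoion,Litharia),Cyanyx),((Therana,Aelodon),Heliooma)).
The clade {Aelodon, Therana} is supported by Trait 4: its derived state '0' occurs in exactly those taxa and in no other taxon (including the outgroup).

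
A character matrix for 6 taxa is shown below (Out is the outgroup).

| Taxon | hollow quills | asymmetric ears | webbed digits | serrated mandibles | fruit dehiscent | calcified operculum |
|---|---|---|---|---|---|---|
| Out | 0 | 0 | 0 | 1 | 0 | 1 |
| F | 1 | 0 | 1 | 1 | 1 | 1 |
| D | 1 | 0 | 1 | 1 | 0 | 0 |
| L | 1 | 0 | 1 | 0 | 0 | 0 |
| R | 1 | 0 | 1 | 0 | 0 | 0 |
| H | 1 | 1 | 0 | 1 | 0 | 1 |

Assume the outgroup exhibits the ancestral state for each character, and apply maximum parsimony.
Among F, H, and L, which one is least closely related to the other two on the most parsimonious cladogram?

Character polarity is set by the outgroup: the derived state is whichever differs from the outgroup's state, so for serrated mandibles, calcified operculum the derived state is '0', and for the remaining characters it is '1'.
All ingroup taxa share the derived state '1' for hollow quills; it defines the ingroup but does not resolve relationships within it.
asymmetric ears (derived state '1') is unique to H (autapomorphy; uninformative for grouping).
Only D, F, L, and R show the derived state '1' for webbed digits, supporting them as a clade.
serrated mandibles: derived state '0' in L and R only — synapomorphy for {L, R}.
fruit dehiscent: derived state '1' in F only — an autapomorphy, so it tells us nothing about relationships among taxa.
Only D, L, and R show the derived state '0' for calcified operculum, supporting them as a clade.
Most parsimonious ingroup topology: ((F,(D,(L,R))),H).
F and L share a more recent common ancestor with each other than either does with H, so H is the least closely related of the three.

H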